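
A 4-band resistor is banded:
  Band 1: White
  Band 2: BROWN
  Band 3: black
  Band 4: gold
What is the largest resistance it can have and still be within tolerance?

White → 9 (first significant figure)
Brown → 1 (second significant figure)
Black → ×1 multiplier
Gold → ±5% tolerance
91 × 1 = 91 Ω
Largest = 91 × (1 + 5/100) = 95.55 Ω.

95.55 Ω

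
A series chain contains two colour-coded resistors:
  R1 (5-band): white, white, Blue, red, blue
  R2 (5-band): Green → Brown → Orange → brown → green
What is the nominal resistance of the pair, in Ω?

R1: white, white, blue → 996; red ×10^2 → 99600 Ω.
R2: green, brown, orange → 513; brown ×10 → 5130 Ω.
Series: 99600 + 5130 = 104730 Ω.

104730 Ω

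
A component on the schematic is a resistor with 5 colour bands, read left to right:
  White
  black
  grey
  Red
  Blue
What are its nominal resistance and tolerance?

90800 Ω ±0.25%

White → 9 (first significant figure)
Black → 0 (second significant figure)
Grey → 8 (third significant figure)
Red → ×10^2 multiplier
Blue → ±0.25% tolerance
908 × 100 = 90800 Ω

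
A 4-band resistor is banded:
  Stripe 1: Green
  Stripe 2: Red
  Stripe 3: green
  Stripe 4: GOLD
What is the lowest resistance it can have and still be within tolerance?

4940000 Ω

Green → 5 (first significant figure)
Red → 2 (second significant figure)
Green → ×10^5 multiplier
Gold → ±5% tolerance
52 × 100000 = 5200000 Ω
Lowest = 5200000 × (1 − 5/100) = 4940000 Ω.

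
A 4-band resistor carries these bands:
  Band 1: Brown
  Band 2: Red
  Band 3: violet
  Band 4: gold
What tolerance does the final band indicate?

±5%

The last band, gold, is the tolerance band.
Gold corresponds to ±5%.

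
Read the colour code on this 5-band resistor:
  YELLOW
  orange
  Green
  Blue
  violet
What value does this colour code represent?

Yellow → 4 (first significant figure)
Orange → 3 (second significant figure)
Green → 5 (third significant figure)
Blue → ×10^6 multiplier
435 × 1000000 = 435000000 Ω

435000000 Ω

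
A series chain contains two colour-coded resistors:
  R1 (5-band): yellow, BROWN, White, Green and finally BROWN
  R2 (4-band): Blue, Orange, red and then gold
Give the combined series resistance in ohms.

R1: yellow, brown, white → 419; green ×10^5 → 41900000 Ω.
R2: blue, orange → 63; red ×10^2 → 6300 Ω.
Series: 41900000 + 6300 = 41906300 Ω.

41906300 Ω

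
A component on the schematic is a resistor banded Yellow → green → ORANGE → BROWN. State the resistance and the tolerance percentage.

45000 Ω ±1%

Yellow → 4 (first significant figure)
Green → 5 (second significant figure)
Orange → ×10^3 multiplier
Brown → ±1% tolerance
45 × 1000 = 45000 Ω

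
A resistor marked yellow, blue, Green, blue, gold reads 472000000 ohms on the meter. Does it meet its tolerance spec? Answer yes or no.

Yellow → 4 (first significant figure)
Blue → 6 (second significant figure)
Green → 5 (third significant figure)
Blue → ×10^6 multiplier
Gold → ±5% tolerance
465 × 1000000 = 465000000 Ω
Allowed range: 441750000 Ω to 488250000 Ω.
472000000 ohms lies inside that range.

yes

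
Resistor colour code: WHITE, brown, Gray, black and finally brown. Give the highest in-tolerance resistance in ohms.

White → 9 (first significant figure)
Brown → 1 (second significant figure)
Grey → 8 (third significant figure)
Black → ×1 multiplier
Brown → ±1% tolerance
918 × 1 = 918 Ω
Highest = 918 × (1 + 1/100) = 927.18 Ω.

927.18 Ω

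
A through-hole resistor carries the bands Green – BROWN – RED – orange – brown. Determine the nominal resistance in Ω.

512000 Ω

Green → 5 (first significant figure)
Brown → 1 (second significant figure)
Red → 2 (third significant figure)
Orange → ×10^3 multiplier
512 × 1000 = 512000 Ω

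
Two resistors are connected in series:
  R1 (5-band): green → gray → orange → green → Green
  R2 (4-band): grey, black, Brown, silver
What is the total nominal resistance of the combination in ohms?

R1: green, grey, orange → 583; green ×10^5 → 58300000 Ω.
R2: grey, black → 80; brown ×10 → 800 Ω.
Series: 58300000 + 800 = 58300800 Ω.

58300800 Ω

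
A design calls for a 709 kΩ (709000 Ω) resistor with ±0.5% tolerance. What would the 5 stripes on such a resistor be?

violet, black, white, orange, green

709000 Ω = 709 × 10^3.
7 → violet
0 → black
9 → white
Multiplier 10^3 → orange.
±0.5% tolerance → green.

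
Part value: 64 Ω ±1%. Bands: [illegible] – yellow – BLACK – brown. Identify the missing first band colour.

blue

64 Ω = 64 × 10^0.
The first band gives digit 6 of the significand, and 6 is blue.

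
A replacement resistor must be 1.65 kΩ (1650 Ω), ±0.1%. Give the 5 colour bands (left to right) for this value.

1650 Ω = 165 × 10^1.
1 → brown
6 → blue
5 → green
Multiplier 10^1 → brown.
±0.1% tolerance → violet.

brown, blue, green, brown, violet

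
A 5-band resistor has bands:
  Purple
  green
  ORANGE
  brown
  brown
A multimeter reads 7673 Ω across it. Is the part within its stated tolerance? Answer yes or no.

Violet → 7 (first significant figure)
Green → 5 (second significant figure)
Orange → 3 (third significant figure)
Brown → ×10 multiplier
Brown → ±1% tolerance
753 × 10 = 7530 Ω
Allowed range: 7454.7 Ω to 7605.3 Ω.
7673 Ω lies outside that range.

no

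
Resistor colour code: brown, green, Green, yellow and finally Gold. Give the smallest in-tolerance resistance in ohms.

1472500 Ω

Brown → 1 (first significant figure)
Green → 5 (second significant figure)
Green → 5 (third significant figure)
Yellow → ×10^4 multiplier
Gold → ±5% tolerance
155 × 10000 = 1550000 Ω
Smallest = 1550000 × (1 − 5/100) = 1472500 Ω.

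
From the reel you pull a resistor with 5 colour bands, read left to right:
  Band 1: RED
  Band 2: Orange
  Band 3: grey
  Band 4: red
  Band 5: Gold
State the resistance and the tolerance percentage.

Red → 2 (first significant figure)
Orange → 3 (second significant figure)
Grey → 8 (third significant figure)
Red → ×10^2 multiplier
Gold → ±5% tolerance
238 × 100 = 23800 Ω

23800 Ω ±5%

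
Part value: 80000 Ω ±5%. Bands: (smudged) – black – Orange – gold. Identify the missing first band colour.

grey

80000 Ω = 80 × 10^3.
The first band gives digit 8 of the significand, and 8 is grey.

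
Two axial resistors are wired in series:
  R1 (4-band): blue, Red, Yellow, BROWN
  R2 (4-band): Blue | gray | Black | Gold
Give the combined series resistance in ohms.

R1: blue, red → 62; yellow ×10^4 → 620000 Ω.
R2: blue, grey → 68; black ×1 → 68 Ω.
Series: 620000 + 68 = 620068 Ω.

620068 Ω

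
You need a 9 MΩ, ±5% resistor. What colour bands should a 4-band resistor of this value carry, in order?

9000000 Ω = 90 × 10^5.
9 → white
0 → black
Multiplier 10^5 → green.
±5% tolerance → gold.

white, black, green, gold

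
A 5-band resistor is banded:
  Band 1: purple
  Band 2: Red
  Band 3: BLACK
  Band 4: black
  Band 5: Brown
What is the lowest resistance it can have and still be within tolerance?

Violet → 7 (first significant figure)
Red → 2 (second significant figure)
Black → 0 (third significant figure)
Black → ×1 multiplier
Brown → ±1% tolerance
720 × 1 = 720 Ω
Lowest = 720 × (1 − 1/100) = 712.8 Ω.

712.8 Ω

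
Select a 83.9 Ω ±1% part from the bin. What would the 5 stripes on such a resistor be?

grey, orange, white, gold, brown

83.9 Ω = 839 × 10^-1.
8 → grey
3 → orange
9 → white
Multiplier 10^-1 → gold.
±1% tolerance → brown.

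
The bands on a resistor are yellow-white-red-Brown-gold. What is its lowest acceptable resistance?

4674 Ω

Yellow → 4 (first significant figure)
White → 9 (second significant figure)
Red → 2 (third significant figure)
Brown → ×10 multiplier
Gold → ±5% tolerance
492 × 10 = 4920 Ω
Lowest = 4920 × (1 − 5/100) = 4674 Ω.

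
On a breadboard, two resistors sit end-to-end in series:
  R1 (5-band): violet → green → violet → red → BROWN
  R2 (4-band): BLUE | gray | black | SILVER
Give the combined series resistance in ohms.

R1: violet, green, violet → 757; red ×10^2 → 75700 Ω.
R2: blue, grey → 68; black ×1 → 68 Ω.
Series: 75700 + 68 = 75768 Ω.

75768 Ω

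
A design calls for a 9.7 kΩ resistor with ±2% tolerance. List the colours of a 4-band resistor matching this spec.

9700 Ω = 97 × 10^2.
9 → white
7 → violet
Multiplier 10^2 → red.
±2% tolerance → red.

white, violet, red, red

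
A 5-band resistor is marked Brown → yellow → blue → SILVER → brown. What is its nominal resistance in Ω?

Brown → 1 (first significant figure)
Yellow → 4 (second significant figure)
Blue → 6 (third significant figure)
Silver → ×0.01 multiplier
146 × 0.01 = 1.46 Ω

1.46 Ω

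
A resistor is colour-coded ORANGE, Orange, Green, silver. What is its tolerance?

The last band, silver, is the tolerance band.
Silver corresponds to ±10%.

±10%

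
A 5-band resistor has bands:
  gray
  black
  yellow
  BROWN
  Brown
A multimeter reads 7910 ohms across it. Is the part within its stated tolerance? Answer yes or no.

Grey → 8 (first significant figure)
Black → 0 (second significant figure)
Yellow → 4 (third significant figure)
Brown → ×10 multiplier
Brown → ±1% tolerance
804 × 10 = 8040 Ω
Allowed range: 7959.6 Ω to 8120.4 Ω.
7910 ohms lies outside that range.

no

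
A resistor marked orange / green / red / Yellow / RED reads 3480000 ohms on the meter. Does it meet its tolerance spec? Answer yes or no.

Orange → 3 (first significant figure)
Green → 5 (second significant figure)
Red → 2 (third significant figure)
Yellow → ×10^4 multiplier
Red → ±2% tolerance
352 × 10000 = 3520000 Ω
Allowed range: 3449600 Ω to 3590400 Ω.
3480000 ohms lies inside that range.

yes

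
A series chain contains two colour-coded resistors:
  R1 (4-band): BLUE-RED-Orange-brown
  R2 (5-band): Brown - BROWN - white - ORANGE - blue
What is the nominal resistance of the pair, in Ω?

181000 Ω

R1: blue, red → 62; orange ×10^3 → 62000 Ω.
R2: brown, brown, white → 119; orange ×10^3 → 119000 Ω.
Series: 62000 + 119000 = 181000 Ω.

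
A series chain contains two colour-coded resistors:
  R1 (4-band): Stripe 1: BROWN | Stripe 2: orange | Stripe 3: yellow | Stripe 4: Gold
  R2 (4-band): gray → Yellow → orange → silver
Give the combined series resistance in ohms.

R1: brown, orange → 13; yellow ×10^4 → 130000 Ω.
R2: grey, yellow → 84; orange ×10^3 → 84000 Ω.
Series: 130000 + 84000 = 214000 Ω.

214000 Ω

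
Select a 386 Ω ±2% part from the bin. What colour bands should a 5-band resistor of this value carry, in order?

386 Ω = 386 × 10^0.
3 → orange
8 → grey
6 → blue
Multiplier 10^0 → black.
±2% tolerance → red.

orange, grey, blue, black, red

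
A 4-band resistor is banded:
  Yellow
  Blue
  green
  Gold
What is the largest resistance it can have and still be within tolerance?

4830000 Ω

Yellow → 4 (first significant figure)
Blue → 6 (second significant figure)
Green → ×10^5 multiplier
Gold → ±5% tolerance
46 × 100000 = 4600000 Ω
Largest = 4600000 × (1 + 5/100) = 4830000 Ω.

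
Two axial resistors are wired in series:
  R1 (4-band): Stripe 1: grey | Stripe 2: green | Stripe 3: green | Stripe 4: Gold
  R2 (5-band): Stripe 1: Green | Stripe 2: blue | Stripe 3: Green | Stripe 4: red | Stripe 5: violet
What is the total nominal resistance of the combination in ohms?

R1: grey, green → 85; green ×10^5 → 8500000 Ω.
R2: green, blue, green → 565; red ×10^2 → 56500 Ω.
Series: 8500000 + 56500 = 8556500 Ω.

8556500 Ω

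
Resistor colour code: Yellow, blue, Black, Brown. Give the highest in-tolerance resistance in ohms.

46.46 Ω

Yellow → 4 (first significant figure)
Blue → 6 (second significant figure)
Black → ×1 multiplier
Brown → ±1% tolerance
46 × 1 = 46 Ω
Highest = 46 × (1 + 1/100) = 46.46 Ω.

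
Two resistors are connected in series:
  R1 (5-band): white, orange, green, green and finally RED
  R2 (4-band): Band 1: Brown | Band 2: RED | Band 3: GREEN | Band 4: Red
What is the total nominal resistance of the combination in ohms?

94700000 Ω

R1: white, orange, green → 935; green ×10^5 → 93500000 Ω.
R2: brown, red → 12; green ×10^5 → 1200000 Ω.
Series: 93500000 + 1200000 = 94700000 Ω.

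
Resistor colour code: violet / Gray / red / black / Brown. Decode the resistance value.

782 Ω

Violet → 7 (first significant figure)
Grey → 8 (second significant figure)
Red → 2 (third significant figure)
Black → ×1 multiplier
782 × 1 = 782 Ω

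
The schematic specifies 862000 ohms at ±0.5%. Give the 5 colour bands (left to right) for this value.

862000 Ω = 862 × 10^3.
8 → grey
6 → blue
2 → red
Multiplier 10^3 → orange.
±0.5% tolerance → green.

grey, blue, red, orange, green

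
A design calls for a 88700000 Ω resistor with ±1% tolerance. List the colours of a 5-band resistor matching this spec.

88700000 Ω = 887 × 10^5.
8 → grey
8 → grey
7 → violet
Multiplier 10^5 → green.
±1% tolerance → brown.

grey, grey, violet, green, brown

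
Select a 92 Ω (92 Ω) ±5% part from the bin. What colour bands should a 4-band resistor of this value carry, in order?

92 Ω = 92 × 10^0.
9 → white
2 → red
Multiplier 10^0 → black.
±5% tolerance → gold.

white, red, black, gold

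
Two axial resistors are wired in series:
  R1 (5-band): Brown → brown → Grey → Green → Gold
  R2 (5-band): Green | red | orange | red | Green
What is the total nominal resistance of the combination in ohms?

11852300 Ω

R1: brown, brown, grey → 118; green ×10^5 → 11800000 Ω.
R2: green, red, orange → 523; red ×10^2 → 52300 Ω.
Series: 11800000 + 52300 = 11852300 Ω.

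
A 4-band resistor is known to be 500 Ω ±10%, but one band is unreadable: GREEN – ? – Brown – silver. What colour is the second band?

black

500 Ω = 50 × 10^1.
The second band gives digit 0 of the significand, and 0 is black.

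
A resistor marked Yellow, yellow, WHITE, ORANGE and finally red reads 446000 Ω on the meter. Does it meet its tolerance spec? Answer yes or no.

yes

Yellow → 4 (first significant figure)
Yellow → 4 (second significant figure)
White → 9 (third significant figure)
Orange → ×10^3 multiplier
Red → ±2% tolerance
449 × 1000 = 449000 Ω
Allowed range: 440020 Ω to 457980 Ω.
446000 Ω lies inside that range.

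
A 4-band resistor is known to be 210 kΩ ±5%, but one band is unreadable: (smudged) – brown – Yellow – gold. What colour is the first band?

red

210000 Ω = 21 × 10^4.
The first band gives digit 2 of the significand, and 2 is red.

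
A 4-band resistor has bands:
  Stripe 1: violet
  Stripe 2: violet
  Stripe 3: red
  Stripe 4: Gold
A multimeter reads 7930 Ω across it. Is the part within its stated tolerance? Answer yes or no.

Violet → 7 (first significant figure)
Violet → 7 (second significant figure)
Red → ×10^2 multiplier
Gold → ±5% tolerance
77 × 100 = 7700 Ω
Allowed range: 7315 Ω to 8085 Ω.
7930 Ω lies inside that range.

yes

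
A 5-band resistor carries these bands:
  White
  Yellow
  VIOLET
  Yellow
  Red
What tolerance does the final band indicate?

The last band, red, is the tolerance band.
Red corresponds to ±2%.

±2%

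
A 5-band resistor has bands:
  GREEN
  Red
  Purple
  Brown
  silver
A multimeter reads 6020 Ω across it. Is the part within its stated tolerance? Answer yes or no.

Green → 5 (first significant figure)
Red → 2 (second significant figure)
Violet → 7 (third significant figure)
Brown → ×10 multiplier
Silver → ±10% tolerance
527 × 10 = 5270 Ω
Allowed range: 4743 Ω to 5797 Ω.
6020 Ω lies outside that range.

no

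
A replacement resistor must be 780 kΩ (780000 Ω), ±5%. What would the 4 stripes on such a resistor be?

violet, grey, yellow, gold

780000 Ω = 78 × 10^4.
7 → violet
8 → grey
Multiplier 10^4 → yellow.
±5% tolerance → gold.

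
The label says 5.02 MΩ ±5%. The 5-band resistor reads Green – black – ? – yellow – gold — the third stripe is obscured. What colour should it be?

red

5020000 Ω = 502 × 10^4.
The third band gives digit 2 of the significand, and 2 is red.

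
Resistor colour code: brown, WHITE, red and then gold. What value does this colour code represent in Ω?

Brown → 1 (first significant figure)
White → 9 (second significant figure)
Red → ×10^2 multiplier
19 × 100 = 1900 Ω

1900 Ω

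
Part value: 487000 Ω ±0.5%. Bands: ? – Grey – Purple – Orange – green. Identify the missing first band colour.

yellow

487000 Ω = 487 × 10^3.
The first band gives digit 4 of the significand, and 4 is yellow.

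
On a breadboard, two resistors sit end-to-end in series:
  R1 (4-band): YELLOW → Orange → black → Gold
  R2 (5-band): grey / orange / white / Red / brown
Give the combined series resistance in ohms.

R1: yellow, orange → 43; black ×1 → 43 Ω.
R2: grey, orange, white → 839; red ×10^2 → 83900 Ω.
Series: 43 + 83900 = 83943 Ω.

83943 Ω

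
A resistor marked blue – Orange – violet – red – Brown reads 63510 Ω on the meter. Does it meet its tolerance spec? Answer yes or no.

Blue → 6 (first significant figure)
Orange → 3 (second significant figure)
Violet → 7 (third significant figure)
Red → ×10^2 multiplier
Brown → ±1% tolerance
637 × 100 = 63700 Ω
Allowed range: 63063 Ω to 64337 Ω.
63510 Ω lies inside that range.

yes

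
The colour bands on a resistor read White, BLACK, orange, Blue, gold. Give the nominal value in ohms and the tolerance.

903000000 Ω ±5%

White → 9 (first significant figure)
Black → 0 (second significant figure)
Orange → 3 (third significant figure)
Blue → ×10^6 multiplier
Gold → ±5% tolerance
903 × 1000000 = 903000000 Ω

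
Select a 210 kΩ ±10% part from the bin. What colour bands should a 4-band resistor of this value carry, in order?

red, brown, yellow, silver

210000 Ω = 21 × 10^4.
2 → red
1 → brown
Multiplier 10^4 → yellow.
±10% tolerance → silver.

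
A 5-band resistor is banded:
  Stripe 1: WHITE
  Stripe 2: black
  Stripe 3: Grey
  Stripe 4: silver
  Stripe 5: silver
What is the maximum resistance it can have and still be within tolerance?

White → 9 (first significant figure)
Black → 0 (second significant figure)
Grey → 8 (third significant figure)
Silver → ×0.01 multiplier
Silver → ±10% tolerance
908 × 0.01 = 9.08 Ω
Maximum = 9.08 × (1 + 10/100) = 9.988 Ω.

9.988 Ω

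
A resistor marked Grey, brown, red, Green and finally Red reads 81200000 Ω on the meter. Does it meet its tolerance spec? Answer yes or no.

Grey → 8 (first significant figure)
Brown → 1 (second significant figure)
Red → 2 (third significant figure)
Green → ×10^5 multiplier
Red → ±2% tolerance
812 × 100000 = 81200000 Ω
Allowed range: 79576000 Ω to 82824000 Ω.
81200000 Ω lies inside that range.

yes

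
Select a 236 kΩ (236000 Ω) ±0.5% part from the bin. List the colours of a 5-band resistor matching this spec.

236000 Ω = 236 × 10^3.
2 → red
3 → orange
6 → blue
Multiplier 10^3 → orange.
±0.5% tolerance → green.

red, orange, blue, orange, green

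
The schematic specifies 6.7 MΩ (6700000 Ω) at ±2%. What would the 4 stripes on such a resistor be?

blue, violet, green, red

6700000 Ω = 67 × 10^5.
6 → blue
7 → violet
Multiplier 10^5 → green.
±2% tolerance → red.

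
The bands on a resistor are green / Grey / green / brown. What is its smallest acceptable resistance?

Green → 5 (first significant figure)
Grey → 8 (second significant figure)
Green → ×10^5 multiplier
Brown → ±1% tolerance
58 × 100000 = 5800000 Ω
Smallest = 5800000 × (1 − 1/100) = 5742000 Ω.

5742000 Ω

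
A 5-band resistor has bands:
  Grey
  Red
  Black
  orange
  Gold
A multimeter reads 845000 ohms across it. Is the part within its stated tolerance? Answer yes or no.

Grey → 8 (first significant figure)
Red → 2 (second significant figure)
Black → 0 (third significant figure)
Orange → ×10^3 multiplier
Gold → ±5% tolerance
820 × 1000 = 820000 Ω
Allowed range: 779000 Ω to 861000 Ω.
845000 ohms lies inside that range.

yes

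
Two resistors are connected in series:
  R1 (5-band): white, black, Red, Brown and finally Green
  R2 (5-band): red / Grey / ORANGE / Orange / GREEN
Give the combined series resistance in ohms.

292020 Ω

R1: white, black, red → 902; brown ×10 → 9020 Ω.
R2: red, grey, orange → 283; orange ×10^3 → 283000 Ω.
Series: 9020 + 283000 = 292020 Ω.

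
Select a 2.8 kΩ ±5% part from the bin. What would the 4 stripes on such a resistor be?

2800 Ω = 28 × 10^2.
2 → red
8 → grey
Multiplier 10^2 → red.
±5% tolerance → gold.

red, grey, red, gold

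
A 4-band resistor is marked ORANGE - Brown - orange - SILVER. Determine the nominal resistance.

Orange → 3 (first significant figure)
Brown → 1 (second significant figure)
Orange → ×10^3 multiplier
31 × 1000 = 31000 Ω

31000 Ω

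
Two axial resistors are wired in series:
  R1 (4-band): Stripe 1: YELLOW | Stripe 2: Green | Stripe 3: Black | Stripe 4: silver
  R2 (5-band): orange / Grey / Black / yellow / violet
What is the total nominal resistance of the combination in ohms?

3800045 Ω

R1: yellow, green → 45; black ×1 → 45 Ω.
R2: orange, grey, black → 380; yellow ×10^4 → 3800000 Ω.
Series: 45 + 3800000 = 3800045 Ω.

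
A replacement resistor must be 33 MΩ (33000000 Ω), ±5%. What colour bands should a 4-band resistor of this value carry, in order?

orange, orange, blue, gold

33000000 Ω = 33 × 10^6.
3 → orange
3 → orange
Multiplier 10^6 → blue.
±5% tolerance → gold.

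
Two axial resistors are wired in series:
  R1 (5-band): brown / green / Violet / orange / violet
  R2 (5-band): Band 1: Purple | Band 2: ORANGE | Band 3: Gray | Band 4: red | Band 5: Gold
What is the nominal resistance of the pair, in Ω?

230800 Ω

R1: brown, green, violet → 157; orange ×10^3 → 157000 Ω.
R2: violet, orange, grey → 738; red ×10^2 → 73800 Ω.
Series: 157000 + 73800 = 230800 Ω.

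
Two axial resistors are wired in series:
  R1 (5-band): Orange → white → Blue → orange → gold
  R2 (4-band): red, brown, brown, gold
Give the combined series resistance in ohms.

R1: orange, white, blue → 396; orange ×10^3 → 396000 Ω.
R2: red, brown → 21; brown ×10 → 210 Ω.
Series: 396000 + 210 = 396210 Ω.

396210 Ω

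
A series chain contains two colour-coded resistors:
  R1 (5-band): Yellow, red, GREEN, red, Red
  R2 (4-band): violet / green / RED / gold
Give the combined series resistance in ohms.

R1: yellow, red, green → 425; red ×10^2 → 42500 Ω.
R2: violet, green → 75; red ×10^2 → 7500 Ω.
Series: 42500 + 7500 = 50000 Ω.

50000 Ω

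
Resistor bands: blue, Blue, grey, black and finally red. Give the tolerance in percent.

±2%

The last band, red, is the tolerance band.
Red corresponds to ±2%.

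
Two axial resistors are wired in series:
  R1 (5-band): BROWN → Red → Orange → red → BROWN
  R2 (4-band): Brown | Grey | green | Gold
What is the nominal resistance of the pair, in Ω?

1812300 Ω

R1: brown, red, orange → 123; red ×10^2 → 12300 Ω.
R2: brown, grey → 18; green ×10^5 → 1800000 Ω.
Series: 12300 + 1800000 = 1812300 Ω.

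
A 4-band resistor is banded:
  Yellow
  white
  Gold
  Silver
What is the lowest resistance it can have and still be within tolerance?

Yellow → 4 (first significant figure)
White → 9 (second significant figure)
Gold → ×0.1 multiplier
Silver → ±10% tolerance
49 × 0.1 = 4.9 Ω
Lowest = 4.9 × (1 − 10/100) = 4.41 Ω.

4.41 Ω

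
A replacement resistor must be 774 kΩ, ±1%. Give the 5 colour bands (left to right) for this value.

774000 Ω = 774 × 10^3.
7 → violet
7 → violet
4 → yellow
Multiplier 10^3 → orange.
±1% tolerance → brown.

violet, violet, yellow, orange, brown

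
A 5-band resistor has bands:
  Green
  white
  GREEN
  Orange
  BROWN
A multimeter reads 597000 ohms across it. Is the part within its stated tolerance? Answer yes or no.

Green → 5 (first significant figure)
White → 9 (second significant figure)
Green → 5 (third significant figure)
Orange → ×10^3 multiplier
Brown → ±1% tolerance
595 × 1000 = 595000 Ω
Allowed range: 589050 Ω to 600950 Ω.
597000 ohms lies inside that range.

yes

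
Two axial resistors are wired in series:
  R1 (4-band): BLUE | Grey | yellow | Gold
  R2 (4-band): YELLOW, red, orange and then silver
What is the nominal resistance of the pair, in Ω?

R1: blue, grey → 68; yellow ×10^4 → 680000 Ω.
R2: yellow, red → 42; orange ×10^3 → 42000 Ω.
Series: 680000 + 42000 = 722000 Ω.

722000 Ω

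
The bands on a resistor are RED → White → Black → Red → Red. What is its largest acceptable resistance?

29580 Ω

Red → 2 (first significant figure)
White → 9 (second significant figure)
Black → 0 (third significant figure)
Red → ×10^2 multiplier
Red → ±2% tolerance
290 × 100 = 29000 Ω
Largest = 29000 × (1 + 2/100) = 29580 Ω.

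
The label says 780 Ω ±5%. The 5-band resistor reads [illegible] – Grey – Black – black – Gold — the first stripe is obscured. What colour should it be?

violet

780 Ω = 780 × 10^0.
The first band gives digit 7 of the significand, and 7 is violet.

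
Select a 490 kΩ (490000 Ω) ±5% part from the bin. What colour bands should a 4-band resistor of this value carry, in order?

yellow, white, yellow, gold

490000 Ω = 49 × 10^4.
4 → yellow
9 → white
Multiplier 10^4 → yellow.
±5% tolerance → gold.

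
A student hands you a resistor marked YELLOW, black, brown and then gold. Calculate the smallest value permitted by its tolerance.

380 Ω

Yellow → 4 (first significant figure)
Black → 0 (second significant figure)
Brown → ×10 multiplier
Gold → ±5% tolerance
40 × 10 = 400 Ω
Smallest = 400 × (1 − 5/100) = 380 Ω.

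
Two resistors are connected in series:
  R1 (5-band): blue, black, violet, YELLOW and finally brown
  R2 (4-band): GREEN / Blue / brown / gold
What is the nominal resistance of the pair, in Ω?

R1: blue, black, violet → 607; yellow ×10^4 → 6070000 Ω.
R2: green, blue → 56; brown ×10 → 560 Ω.
Series: 6070000 + 560 = 6070560 Ω.

6070560 Ω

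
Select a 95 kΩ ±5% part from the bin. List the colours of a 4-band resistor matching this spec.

95000 Ω = 95 × 10^3.
9 → white
5 → green
Multiplier 10^3 → orange.
±5% tolerance → gold.

white, green, orange, gold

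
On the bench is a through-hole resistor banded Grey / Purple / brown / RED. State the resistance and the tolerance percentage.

870 Ω ±2%

Grey → 8 (first significant figure)
Violet → 7 (second significant figure)
Brown → ×10 multiplier
Red → ±2% tolerance
87 × 10 = 870 Ω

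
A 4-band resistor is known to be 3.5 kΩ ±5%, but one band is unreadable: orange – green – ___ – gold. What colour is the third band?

red

3500 Ω = 35 × 10^2.
The third band is the multiplier, 10^2, which is red.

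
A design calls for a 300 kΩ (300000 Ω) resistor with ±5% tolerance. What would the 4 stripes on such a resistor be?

orange, black, yellow, gold

300000 Ω = 30 × 10^4.
3 → orange
0 → black
Multiplier 10^4 → yellow.
±5% tolerance → gold.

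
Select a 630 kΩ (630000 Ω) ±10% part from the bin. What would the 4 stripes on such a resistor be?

blue, orange, yellow, silver

630000 Ω = 63 × 10^4.
6 → blue
3 → orange
Multiplier 10^4 → yellow.
±10% tolerance → silver.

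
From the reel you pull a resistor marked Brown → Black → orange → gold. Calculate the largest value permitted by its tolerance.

10500 Ω

Brown → 1 (first significant figure)
Black → 0 (second significant figure)
Orange → ×10^3 multiplier
Gold → ±5% tolerance
10 × 1000 = 10000 Ω
Largest = 10000 × (1 + 5/100) = 10500 Ω.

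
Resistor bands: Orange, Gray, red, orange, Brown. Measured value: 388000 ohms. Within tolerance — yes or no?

Orange → 3 (first significant figure)
Grey → 8 (second significant figure)
Red → 2 (third significant figure)
Orange → ×10^3 multiplier
Brown → ±1% tolerance
382 × 1000 = 382000 Ω
Allowed range: 378180 Ω to 385820 Ω.
388000 ohms lies outside that range.

no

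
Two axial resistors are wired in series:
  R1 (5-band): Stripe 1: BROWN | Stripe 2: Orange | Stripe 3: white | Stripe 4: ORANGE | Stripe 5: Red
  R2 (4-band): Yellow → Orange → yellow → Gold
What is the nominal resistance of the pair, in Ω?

569000 Ω

R1: brown, orange, white → 139; orange ×10^3 → 139000 Ω.
R2: yellow, orange → 43; yellow ×10^4 → 430000 Ω.
Series: 139000 + 430000 = 569000 Ω.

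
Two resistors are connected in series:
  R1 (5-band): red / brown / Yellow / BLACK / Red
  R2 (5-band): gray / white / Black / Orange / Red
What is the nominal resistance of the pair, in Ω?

890214 Ω

R1: red, brown, yellow → 214; black ×1 → 214 Ω.
R2: grey, white, black → 890; orange ×10^3 → 890000 Ω.
Series: 214 + 890000 = 890214 Ω.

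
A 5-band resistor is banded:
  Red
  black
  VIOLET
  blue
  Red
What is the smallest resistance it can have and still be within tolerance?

Red → 2 (first significant figure)
Black → 0 (second significant figure)
Violet → 7 (third significant figure)
Blue → ×10^6 multiplier
Red → ±2% tolerance
207 × 1000000 = 207000000 Ω
Smallest = 207000000 × (1 − 2/100) = 202860000 Ω.

202860000 Ω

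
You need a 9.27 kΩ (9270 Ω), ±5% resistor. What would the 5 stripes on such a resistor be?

9270 Ω = 927 × 10^1.
9 → white
2 → red
7 → violet
Multiplier 10^1 → brown.
±5% tolerance → gold.

white, red, violet, brown, gold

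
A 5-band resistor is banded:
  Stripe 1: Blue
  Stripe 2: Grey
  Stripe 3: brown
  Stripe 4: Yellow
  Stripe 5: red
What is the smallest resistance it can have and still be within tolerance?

Blue → 6 (first significant figure)
Grey → 8 (second significant figure)
Brown → 1 (third significant figure)
Yellow → ×10^4 multiplier
Red → ±2% tolerance
681 × 10000 = 6810000 Ω
Smallest = 6810000 × (1 − 2/100) = 6673800 Ω.

6673800 Ω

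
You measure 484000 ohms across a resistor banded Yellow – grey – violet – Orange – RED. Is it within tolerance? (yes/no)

Yellow → 4 (first significant figure)
Grey → 8 (second significant figure)
Violet → 7 (third significant figure)
Orange → ×10^3 multiplier
Red → ±2% tolerance
487 × 1000 = 487000 Ω
Allowed range: 477260 Ω to 496740 Ω.
484000 ohms lies inside that range.

yes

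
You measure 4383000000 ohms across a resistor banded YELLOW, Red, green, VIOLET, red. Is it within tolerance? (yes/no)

no

Yellow → 4 (first significant figure)
Red → 2 (second significant figure)
Green → 5 (third significant figure)
Violet → ×10^7 multiplier
Red → ±2% tolerance
425 × 10000000 = 4250000000 Ω
Allowed range: 4165000000 Ω to 4335000000 Ω.
4383000000 ohms lies outside that range.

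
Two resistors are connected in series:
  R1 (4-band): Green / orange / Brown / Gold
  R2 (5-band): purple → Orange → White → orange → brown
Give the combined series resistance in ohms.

R1: green, orange → 53; brown ×10 → 530 Ω.
R2: violet, orange, white → 739; orange ×10^3 → 739000 Ω.
Series: 530 + 739000 = 739530 Ω.

739530 Ω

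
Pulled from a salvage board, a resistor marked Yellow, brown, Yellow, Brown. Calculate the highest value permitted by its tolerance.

Yellow → 4 (first significant figure)
Brown → 1 (second significant figure)
Yellow → ×10^4 multiplier
Brown → ±1% tolerance
41 × 10000 = 410000 Ω
Highest = 410000 × (1 + 1/100) = 414100 Ω.

414100 Ω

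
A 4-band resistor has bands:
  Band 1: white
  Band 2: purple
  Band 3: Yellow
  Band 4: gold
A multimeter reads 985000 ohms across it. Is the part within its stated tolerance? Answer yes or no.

yes

White → 9 (first significant figure)
Violet → 7 (second significant figure)
Yellow → ×10^4 multiplier
Gold → ±5% tolerance
97 × 10000 = 970000 Ω
Allowed range: 921500 Ω to 1018500 Ω.
985000 ohms lies inside that range.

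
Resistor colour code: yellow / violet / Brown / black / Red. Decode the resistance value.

Yellow → 4 (first significant figure)
Violet → 7 (second significant figure)
Brown → 1 (third significant figure)
Black → ×1 multiplier
471 × 1 = 471 Ω

471 Ω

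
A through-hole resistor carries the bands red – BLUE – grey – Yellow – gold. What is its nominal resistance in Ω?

2680000 Ω

Red → 2 (first significant figure)
Blue → 6 (second significant figure)
Grey → 8 (third significant figure)
Yellow → ×10^4 multiplier
268 × 10000 = 2680000 Ω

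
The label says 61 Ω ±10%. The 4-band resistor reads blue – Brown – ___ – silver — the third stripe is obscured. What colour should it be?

black

61 Ω = 61 × 10^0.
The third band is the multiplier, 10^0, which is black.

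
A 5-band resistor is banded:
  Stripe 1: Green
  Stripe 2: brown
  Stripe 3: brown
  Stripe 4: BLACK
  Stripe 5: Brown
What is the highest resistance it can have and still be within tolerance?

Green → 5 (first significant figure)
Brown → 1 (second significant figure)
Brown → 1 (third significant figure)
Black → ×1 multiplier
Brown → ±1% tolerance
511 × 1 = 511 Ω
Highest = 511 × (1 + 1/100) = 516.11 Ω.

516.11 Ω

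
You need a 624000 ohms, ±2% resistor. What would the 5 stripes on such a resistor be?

blue, red, yellow, orange, red

624000 Ω = 624 × 10^3.
6 → blue
2 → red
4 → yellow
Multiplier 10^3 → orange.
±2% tolerance → red.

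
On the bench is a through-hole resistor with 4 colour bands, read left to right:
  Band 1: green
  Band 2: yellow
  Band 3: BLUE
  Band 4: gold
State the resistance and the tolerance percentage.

Green → 5 (first significant figure)
Yellow → 4 (second significant figure)
Blue → ×10^6 multiplier
Gold → ±5% tolerance
54 × 1000000 = 54000000 Ω

54000000 Ω ±5%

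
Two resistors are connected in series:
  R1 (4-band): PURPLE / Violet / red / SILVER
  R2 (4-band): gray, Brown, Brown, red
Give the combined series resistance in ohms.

R1: violet, violet → 77; red ×10^2 → 7700 Ω.
R2: grey, brown → 81; brown ×10 → 810 Ω.
Series: 7700 + 810 = 8510 Ω.

8510 Ω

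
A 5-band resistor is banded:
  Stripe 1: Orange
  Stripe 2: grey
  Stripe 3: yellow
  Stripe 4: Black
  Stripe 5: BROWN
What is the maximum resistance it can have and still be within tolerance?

387.84 Ω

Orange → 3 (first significant figure)
Grey → 8 (second significant figure)
Yellow → 4 (third significant figure)
Black → ×1 multiplier
Brown → ±1% tolerance
384 × 1 = 384 Ω
Maximum = 384 × (1 + 1/100) = 387.84 Ω.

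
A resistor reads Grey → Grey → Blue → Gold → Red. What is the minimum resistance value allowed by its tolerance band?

86.828 Ω

Grey → 8 (first significant figure)
Grey → 8 (second significant figure)
Blue → 6 (third significant figure)
Gold → ×0.1 multiplier
Red → ±2% tolerance
886 × 0.1 = 88.6 Ω
Minimum = 88.6 × (1 − 2/100) = 86.828 Ω.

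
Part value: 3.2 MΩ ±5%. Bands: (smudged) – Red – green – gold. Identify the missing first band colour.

3200000 Ω = 32 × 10^5.
The first band gives digit 3 of the significand, and 3 is orange.

orange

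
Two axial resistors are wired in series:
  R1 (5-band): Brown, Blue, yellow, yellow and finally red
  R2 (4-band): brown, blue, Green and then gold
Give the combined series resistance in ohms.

R1: brown, blue, yellow → 164; yellow ×10^4 → 1640000 Ω.
R2: brown, blue → 16; green ×10^5 → 1600000 Ω.
Series: 1640000 + 1600000 = 3240000 Ω.

3240000 Ω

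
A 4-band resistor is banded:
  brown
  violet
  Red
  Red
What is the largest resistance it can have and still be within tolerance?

1734 Ω

Brown → 1 (first significant figure)
Violet → 7 (second significant figure)
Red → ×10^2 multiplier
Red → ±2% tolerance
17 × 100 = 1700 Ω
Largest = 1700 × (1 + 2/100) = 1734 Ω.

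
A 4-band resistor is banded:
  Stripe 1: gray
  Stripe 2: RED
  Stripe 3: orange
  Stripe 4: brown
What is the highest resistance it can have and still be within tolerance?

Grey → 8 (first significant figure)
Red → 2 (second significant figure)
Orange → ×10^3 multiplier
Brown → ±1% tolerance
82 × 1000 = 82000 Ω
Highest = 82000 × (1 + 1/100) = 82820 Ω.

82820 Ω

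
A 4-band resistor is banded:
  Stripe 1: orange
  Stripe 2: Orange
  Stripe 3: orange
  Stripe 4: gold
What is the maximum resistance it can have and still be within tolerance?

34650 Ω

Orange → 3 (first significant figure)
Orange → 3 (second significant figure)
Orange → ×10^3 multiplier
Gold → ±5% tolerance
33 × 1000 = 33000 Ω
Maximum = 33000 × (1 + 5/100) = 34650 Ω.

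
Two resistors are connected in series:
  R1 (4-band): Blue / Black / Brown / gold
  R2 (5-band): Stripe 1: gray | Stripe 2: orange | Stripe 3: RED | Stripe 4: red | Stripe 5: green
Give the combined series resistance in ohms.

R1: blue, black → 60; brown ×10 → 600 Ω.
R2: grey, orange, red → 832; red ×10^2 → 83200 Ω.
Series: 600 + 83200 = 83800 Ω.

83800 Ω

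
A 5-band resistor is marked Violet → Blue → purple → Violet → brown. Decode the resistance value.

Violet → 7 (first significant figure)
Blue → 6 (second significant figure)
Violet → 7 (third significant figure)
Violet → ×10^7 multiplier
767 × 10000000 = 7670000000 Ω

7670000000 Ω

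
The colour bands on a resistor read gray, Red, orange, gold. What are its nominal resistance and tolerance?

82000 Ω ±5%

Grey → 8 (first significant figure)
Red → 2 (second significant figure)
Orange → ×10^3 multiplier
Gold → ±5% tolerance
82 × 1000 = 82000 Ω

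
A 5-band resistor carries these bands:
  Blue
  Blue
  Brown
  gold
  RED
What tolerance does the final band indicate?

±2%

The last band, red, is the tolerance band.
Red corresponds to ±2%.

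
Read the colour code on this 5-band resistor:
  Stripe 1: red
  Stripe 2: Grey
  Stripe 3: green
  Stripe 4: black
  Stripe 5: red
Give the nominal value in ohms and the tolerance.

285 Ω ±2%

Red → 2 (first significant figure)
Grey → 8 (second significant figure)
Green → 5 (third significant figure)
Black → ×1 multiplier
Red → ±2% tolerance
285 × 1 = 285 Ω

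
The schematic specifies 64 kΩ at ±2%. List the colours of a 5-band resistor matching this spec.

64000 Ω = 640 × 10^2.
6 → blue
4 → yellow
0 → black
Multiplier 10^2 → red.
±2% tolerance → red.

blue, yellow, black, red, red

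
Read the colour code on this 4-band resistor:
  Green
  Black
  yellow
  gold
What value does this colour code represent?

500000 Ω

Green → 5 (first significant figure)
Black → 0 (second significant figure)
Yellow → ×10^4 multiplier
50 × 10000 = 500000 Ω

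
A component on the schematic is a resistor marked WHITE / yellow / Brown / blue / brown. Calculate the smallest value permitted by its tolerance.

White → 9 (first significant figure)
Yellow → 4 (second significant figure)
Brown → 1 (third significant figure)
Blue → ×10^6 multiplier
Brown → ±1% tolerance
941 × 1000000 = 941000000 Ω
Smallest = 941000000 × (1 − 1/100) = 931590000 Ω.

931590000 Ω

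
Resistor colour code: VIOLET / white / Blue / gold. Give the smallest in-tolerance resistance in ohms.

75050000 Ω

Violet → 7 (first significant figure)
White → 9 (second significant figure)
Blue → ×10^6 multiplier
Gold → ±5% tolerance
79 × 1000000 = 79000000 Ω
Smallest = 79000000 × (1 − 5/100) = 75050000 Ω.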